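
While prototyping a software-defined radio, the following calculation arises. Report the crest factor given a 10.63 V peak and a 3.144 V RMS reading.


Crest factor is the ratio of peak to RMS:
CF = V_peak / V_rms
   = 10.63 / 3.144
   = 3.381

3.381


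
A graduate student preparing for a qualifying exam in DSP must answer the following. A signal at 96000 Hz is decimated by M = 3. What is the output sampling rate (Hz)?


Decimation reduces the sample rate:
fs_out = fs_in / M
       = 96000 / 3
       = 32000.0 Hz

32000.0 Hz


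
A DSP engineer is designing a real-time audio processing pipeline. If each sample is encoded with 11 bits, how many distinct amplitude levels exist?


Number of quantization levels = 2^N
= 2^11
= 2048

2048


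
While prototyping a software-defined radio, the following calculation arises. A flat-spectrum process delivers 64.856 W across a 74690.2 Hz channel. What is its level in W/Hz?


Power spectral density:
PSD = P / BW
    = 64.856 / 74690.2
    = 0.00086833 W/Hz

0.00086833 W/Hz


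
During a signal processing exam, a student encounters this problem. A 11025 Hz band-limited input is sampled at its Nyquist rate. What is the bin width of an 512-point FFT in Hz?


Step 1 — Nyquist sampling rate:
fs = 2 * fmax = 2 * 11025 = 22050 Hz

Step 2 — DFT bin spacing:
df = fs / N = 22050 / 512 = 43.0664 Hz

43.0664 Hz


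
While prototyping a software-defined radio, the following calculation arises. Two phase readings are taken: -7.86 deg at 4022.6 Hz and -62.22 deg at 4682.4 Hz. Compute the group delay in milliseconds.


Group delay from phase difference:
tau = -d(phi)/d(omega)
d(phi) = -54.36 deg = -0.948761 rad
d(omega) = 2*pi*(4682.4 - 4022.6) = 4145.6457 rad/s
tau = -(-0.948761) / 4145.6457
    = 0.2289 ms

0.2289 ms


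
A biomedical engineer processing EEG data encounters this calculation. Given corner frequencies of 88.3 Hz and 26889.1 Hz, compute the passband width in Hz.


Bandwidth is the difference of -3dB frequencies:
BW = f_high - f_low
   = 26889.1 - 88.3
   = 26800.8 Hz

26800.8 Hz


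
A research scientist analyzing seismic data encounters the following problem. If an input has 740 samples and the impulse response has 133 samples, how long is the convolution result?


Linear convolution output length:
L = N + M - 1
  = 740 + 133 - 1
  = 872 samples

872


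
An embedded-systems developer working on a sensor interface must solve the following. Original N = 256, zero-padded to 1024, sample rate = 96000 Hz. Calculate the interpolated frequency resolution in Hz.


Frequency resolution after zero-padding:
N_padded = 256 * 4 = 1024
df = fs / N_padded
   = 96000 / 1024
   = 93.75 Hz

93.75 Hz


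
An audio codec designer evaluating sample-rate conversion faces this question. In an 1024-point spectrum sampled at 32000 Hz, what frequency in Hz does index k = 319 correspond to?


Frequency of DFT bin k:
f_k = k * fs / N
    = 319 * 32000 / 1024
    = 10208000 / 1024
    = 9968.75 Hz

9968.75 Hz


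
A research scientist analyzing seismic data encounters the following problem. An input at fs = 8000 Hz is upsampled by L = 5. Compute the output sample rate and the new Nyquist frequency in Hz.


Step 1 — output sample rate after interpolation by L:
fs_out = L * fs_in = 5 * 8000 = 40000 Hz

Step 2 — Nyquist frequency of the output stream:
f_Nyq = fs_out / 2 = 40000 / 2 = 20000.0 Hz

fs_out = 40000 Hz; f_Nyquist = 20000.0 Hz


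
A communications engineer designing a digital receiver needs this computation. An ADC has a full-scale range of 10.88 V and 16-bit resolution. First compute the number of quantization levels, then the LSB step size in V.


Step 1 — number of quantization levels:
L = 2^N = 2^16 = 65536

Step 2 — LSB step size:
delta = Vfs / L
      = 10.88 / 65536
      = 0.00016602 V

Levels = 65536; step size = 0.00016602 V


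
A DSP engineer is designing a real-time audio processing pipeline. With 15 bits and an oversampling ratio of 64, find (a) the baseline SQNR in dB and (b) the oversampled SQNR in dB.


Step 1 — baseline SQNR at Nyquist:
SQNR_base = 6.02*N + 1.76
          = 6.02*15 + 1.76
          = 92.06 dB

Step 2 — oversampling processing gain:
G = 10*log10(OSR) = 10*log10(64) = 18.06 dB

Step 3 — total:
SQNR_total = 92.06 + 18.06 = 110.12 dB

Base SQNR = 92.06 dB; oversampled SQNR = 110.12 dB


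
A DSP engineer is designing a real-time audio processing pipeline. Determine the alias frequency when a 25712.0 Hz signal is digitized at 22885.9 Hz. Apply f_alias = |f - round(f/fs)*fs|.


Compute the nearest integer multiple of fs to the signal:
n = round(25712.0 / 22885.9) = 1
f_alias = |25712.0 - 1 * 22885.9|
        = |25712.0 - 22885.9|
        = 2826.1 Hz

2826.1


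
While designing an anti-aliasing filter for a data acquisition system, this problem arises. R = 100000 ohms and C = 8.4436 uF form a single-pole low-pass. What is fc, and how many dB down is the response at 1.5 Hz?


Step 1 — cutoff frequency:
fc = 1 / (2*pi*R*C)
C = 8.4436 uF = 8.4436e-06 F
fc = 1 / (2*pi*100000*8.4436e-06)
   = 0.188492 Hz

Step 2 — magnitude at f = 1.5 Hz:
|H(f)| = 1 / sqrt(1 + (f/fc)^2)
f/fc = 1.5 / 0.188492 = 7.957897
|H| = 1 / sqrt(1 + 63.328125) = 0.1246808
|H|_dB = 20*log10(0.1246808) = -18.08 dB

fc = 0.188492 Hz; |H(1.5 Hz)| = -18.08 dB


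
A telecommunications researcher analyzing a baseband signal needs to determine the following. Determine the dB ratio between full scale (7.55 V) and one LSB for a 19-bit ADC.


Dynamic range from full-scale to LSB:
V_min = V_max / 2^bits = 7.55 / 2^19
DR = 20 * log10(V_max / V_min)
   = 20 * log10(2^19)
   = 20 * 19 * log10(2)
   = 114.39 dB

114.39 dB


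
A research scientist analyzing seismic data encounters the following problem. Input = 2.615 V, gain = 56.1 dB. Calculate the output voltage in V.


Output voltage from dB gain:
V_out = V_in * 10^(gain_dB / 20)
      = 2.615 * 10^(56.1 / 20)
      = 2.615 * 638.263486
      = 1669.059 V

1669.059 V


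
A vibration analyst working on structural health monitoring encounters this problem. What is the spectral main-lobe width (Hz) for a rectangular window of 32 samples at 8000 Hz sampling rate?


Main lobe width for a rectangular window:
Width = 2 * fs / N
      = 2 * 8000 / 32
      = 16000 / 32
      = 500.0 Hz

500.0 Hz


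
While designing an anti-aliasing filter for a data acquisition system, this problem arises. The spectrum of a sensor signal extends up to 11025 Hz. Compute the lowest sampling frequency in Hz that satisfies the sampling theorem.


The Nyquist rate is twice the maximum frequency component.
fs_min = 2 * fmax
      = 2 * 11025
      = 22050 Hz

22050


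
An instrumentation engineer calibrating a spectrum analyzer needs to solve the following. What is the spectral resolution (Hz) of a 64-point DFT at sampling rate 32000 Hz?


DFT frequency resolution:
df = fs / N
   = 32000 / 64
   = 500.0 Hz

500.0 Hz


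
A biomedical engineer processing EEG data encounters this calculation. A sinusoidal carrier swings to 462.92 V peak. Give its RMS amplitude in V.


RMS voltage for a sinusoidal waveform:
V_rms = V_peak / sqrt(2)
      = 462.92 / 1.414214
      = 327.334 V

327.334 V


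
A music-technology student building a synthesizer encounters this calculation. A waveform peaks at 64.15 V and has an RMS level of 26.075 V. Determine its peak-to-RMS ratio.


Crest factor is the ratio of peak to RMS:
CF = V_peak / V_rms
   = 64.15 / 26.075
   = 2.4602

2.4602


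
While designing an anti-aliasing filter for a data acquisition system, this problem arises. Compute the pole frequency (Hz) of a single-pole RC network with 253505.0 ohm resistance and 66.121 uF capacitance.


Cutoff frequency of a first-order RC filter:
fc = 1 / (2 * pi * R * C)
C = 66.121 uF = 6.6121e-05 F
fc = 1 / (2 * pi * 253505.0 * 6.6121e-05)
   = 1 / 105.31877791142
   = 0.009495 Hz

0.009495 Hz


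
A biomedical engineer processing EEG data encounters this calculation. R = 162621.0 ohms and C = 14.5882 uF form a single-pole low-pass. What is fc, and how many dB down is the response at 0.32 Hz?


Step 1 — cutoff frequency:
fc = 1 / (2*pi*R*C)
C = 14.5882 uF = 1.45882e-05 F
fc = 1 / (2*pi*162621.0*1.45882e-05)
   = 0.0670875 Hz

Step 2 — magnitude at f = 0.32 Hz:
|H(f)| = 1 / sqrt(1 + (f/fc)^2)
f/fc = 0.32 / 0.0670875 = 4.76989
|H| = 1 / sqrt(1 + 22.751851) = 0.2051877
|H|_dB = 20*log10(0.2051877) = -13.76 dB

fc = 0.0670875 Hz; |H(0.32 Hz)| = -13.76 dB


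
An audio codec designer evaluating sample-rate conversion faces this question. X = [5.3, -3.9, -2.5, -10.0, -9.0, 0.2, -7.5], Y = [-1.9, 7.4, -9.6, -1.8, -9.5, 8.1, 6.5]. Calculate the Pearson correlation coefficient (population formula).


Pearson correlation coefficient (population):
r = cov(X,Y) / (std(X) * std(Y))
Mean X = -3.9143, Mean Y = -0.1143
Cov(X,Y) = 5.472653
Std(X) = 5.065127, Std(Y) = 7.089112
r = 0.1524

0.1524


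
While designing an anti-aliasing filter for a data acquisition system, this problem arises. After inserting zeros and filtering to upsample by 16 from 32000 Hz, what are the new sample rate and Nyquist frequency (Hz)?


Step 1 — output sample rate after interpolation by L:
fs_out = L * fs_in = 16 * 32000 = 512000 Hz

Step 2 — Nyquist frequency of the output stream:
f_Nyq = fs_out / 2 = 512000 / 2 = 256000.0 Hz

fs_out = 512000 Hz; f_Nyquist = 256000.0 Hz


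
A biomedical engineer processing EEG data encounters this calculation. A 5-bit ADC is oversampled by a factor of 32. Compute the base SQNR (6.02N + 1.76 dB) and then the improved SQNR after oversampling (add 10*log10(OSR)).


Step 1 — baseline SQNR at Nyquist:
SQNR_base = 6.02*N + 1.76
          = 6.02*5 + 1.76
          = 31.86 dB

Step 2 — oversampling processing gain:
G = 10*log10(OSR) = 10*log10(32) = 15.05 dB

Step 3 — total:
SQNR_total = 31.86 + 15.05 = 46.91 dB

Base SQNR = 31.86 dB; oversampled SQNR = 46.91 dB


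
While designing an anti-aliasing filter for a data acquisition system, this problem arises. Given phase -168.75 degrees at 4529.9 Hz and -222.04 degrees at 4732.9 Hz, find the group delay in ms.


Group delay from phase difference:
tau = -d(phi)/d(omega)
d(phi) = -53.29 deg = -0.930086 rad
d(omega) = 2*pi*(4732.9 - 4529.9) = 1275.4866 rad/s
tau = -(-0.930086) / 1275.4866
    = 0.7292 ms

0.7292 ms


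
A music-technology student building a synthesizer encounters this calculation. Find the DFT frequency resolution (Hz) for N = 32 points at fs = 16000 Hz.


DFT frequency resolution:
df = fs / N
   = 16000 / 32
   = 500.0 Hz

500.0 Hz


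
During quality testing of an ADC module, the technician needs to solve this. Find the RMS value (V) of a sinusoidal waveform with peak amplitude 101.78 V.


RMS voltage for a sinusoidal waveform:
V_rms = V_peak / sqrt(2)
      = 101.78 / 1.414214
      = 71.969 V

71.969 V


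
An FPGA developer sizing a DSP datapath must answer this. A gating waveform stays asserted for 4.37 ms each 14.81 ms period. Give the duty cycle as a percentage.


Duty cycle as a percentage:
DC = (t_on / T) * 100
   = (4.37 / 14.81) * 100
   = 0.295071 * 100
   = 29.51 %

29.51 %


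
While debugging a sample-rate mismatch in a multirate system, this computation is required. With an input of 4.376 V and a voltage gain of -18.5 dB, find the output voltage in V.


Output voltage from dB gain:
V_out = V_in * 10^(gain_dB / 20)
      = 4.376 * 10^(-18.5 / 20)
      = 4.376 * 0.11885
      = 0.5201 V

0.5201 V


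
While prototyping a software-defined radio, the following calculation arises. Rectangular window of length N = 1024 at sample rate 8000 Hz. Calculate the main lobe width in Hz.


Main lobe width for a rectangular window:
Width = 2 * fs / N
      = 2 * 8000 / 1024
      = 16000 / 1024
      = 15.625 Hz

15.625 Hz


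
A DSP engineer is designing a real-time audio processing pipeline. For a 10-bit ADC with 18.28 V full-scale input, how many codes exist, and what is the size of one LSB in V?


Step 1 — number of quantization levels:
L = 2^N = 2^10 = 1024

Step 2 — LSB step size:
delta = Vfs / L
      = 18.28 / 1024
      = 0.01785156 V

Levels = 1024; step size = 0.01785156 V


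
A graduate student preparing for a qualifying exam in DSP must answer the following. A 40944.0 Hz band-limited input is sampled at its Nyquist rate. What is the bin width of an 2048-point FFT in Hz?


Step 1 — Nyquist sampling rate:
fs = 2 * fmax = 2 * 40944.0 = 81888.0 Hz

Step 2 — DFT bin spacing:
df = fs / N = 81888.0 / 2048 = 39.9844 Hz

39.9844 Hz


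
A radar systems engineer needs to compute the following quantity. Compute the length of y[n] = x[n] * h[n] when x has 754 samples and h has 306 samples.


Linear convolution output length:
L = N + M - 1
  = 754 + 306 - 1
  = 1059 samples

1059


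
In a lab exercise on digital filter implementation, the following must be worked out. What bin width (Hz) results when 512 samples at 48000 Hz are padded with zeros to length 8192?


Frequency resolution after zero-padding:
N_padded = 512 * 16 = 8192
df = fs / N_padded
   = 48000 / 8192
   = 5.8594 Hz

5.8594 Hz


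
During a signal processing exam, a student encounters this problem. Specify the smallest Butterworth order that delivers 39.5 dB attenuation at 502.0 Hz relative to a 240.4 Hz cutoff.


Butterworth filter order formula:
n = log10(10^(A/10) - 1) / (2 * log10(f_stop/f_pass))
10^(39.5/10) - 1 = 8911.5094
f_stop/f_pass = 502.0 / 240.4 = 2.0882
n = 6.1763 -> ceil = 7

7


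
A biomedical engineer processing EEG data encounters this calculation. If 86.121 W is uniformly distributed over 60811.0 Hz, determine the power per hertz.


Power spectral density:
PSD = P / BW
    = 86.121 / 60811.0
    = 0.00141621 W/Hz

0.00141621 W/Hz


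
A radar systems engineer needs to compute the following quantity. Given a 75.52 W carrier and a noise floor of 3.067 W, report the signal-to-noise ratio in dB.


SNR in decibels:
SNR = 10 * log10(Ps / Pn)
    = 10 * log10(75.52 / 3.067)
    = 10 * log10(24.6234)
    = 10 * 1.3913
    = 13.91 dB

13.91 dB


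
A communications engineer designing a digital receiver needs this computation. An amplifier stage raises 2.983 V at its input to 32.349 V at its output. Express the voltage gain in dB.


Voltage gain in dB:
G = 20 * log10(Vout / Vin)
  = 20 * log10(32.349 / 2.983)
  = 20 * log10(10.844452)
  = 20 * 1.035208
  = 20.7 dB

20.7 dB


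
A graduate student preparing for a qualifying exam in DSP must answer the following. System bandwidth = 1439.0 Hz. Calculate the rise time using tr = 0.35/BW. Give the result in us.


Rise time from bandwidth relationship:
tr = 0.35 / BW
   = 0.35 / 1439.0
   = 0.0002432244614 s
   = 243.2245 us

243.2245 us


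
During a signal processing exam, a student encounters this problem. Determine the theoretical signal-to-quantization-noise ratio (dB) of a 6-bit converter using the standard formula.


Theoretical SNR for a full-scale sinusoid:
SNR = 6.02 * N + 1.76
    = 6.02 * 6 + 1.76
    = 36.12 + 1.76
    = 37.88 dB

37.88 dB


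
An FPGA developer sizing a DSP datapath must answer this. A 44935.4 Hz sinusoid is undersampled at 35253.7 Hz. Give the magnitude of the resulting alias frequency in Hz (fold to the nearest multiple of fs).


Compute the nearest integer multiple of fs to the signal:
n = round(44935.4 / 35253.7) = 1
f_alias = |44935.4 - 1 * 35253.7|
        = |44935.4 - 35253.7|
        = 9681.7 Hz

9681.7


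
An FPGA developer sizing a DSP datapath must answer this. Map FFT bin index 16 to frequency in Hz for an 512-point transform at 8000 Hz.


Frequency of DFT bin k:
f_k = k * fs / N
    = 16 * 8000 / 512
    = 128000 / 512
    = 250.0 Hz

250.0 Hz


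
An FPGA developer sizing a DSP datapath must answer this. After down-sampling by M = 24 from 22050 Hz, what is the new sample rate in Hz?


Decimation reduces the sample rate:
fs_out = fs_in / M
       = 22050 / 24
       = 918.75 Hz

918.75 Hz


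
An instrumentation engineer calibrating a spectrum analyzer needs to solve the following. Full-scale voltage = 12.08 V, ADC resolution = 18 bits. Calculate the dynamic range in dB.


Dynamic range from full-scale to LSB:
V_min = V_max / 2^bits = 12.08 / 2^18
DR = 20 * log10(V_max / V_min)
   = 20 * log10(2^18)
   = 20 * 18 * log10(2)
   = 108.37 dB

108.37 dB


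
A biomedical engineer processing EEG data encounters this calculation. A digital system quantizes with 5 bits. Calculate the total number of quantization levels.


Number of quantization levels = 2^N
= 2^5
= 32

32


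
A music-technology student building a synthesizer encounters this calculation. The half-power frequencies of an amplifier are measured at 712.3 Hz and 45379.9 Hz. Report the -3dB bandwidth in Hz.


Bandwidth is the difference of -3dB frequencies:
BW = f_high - f_low
   = 45379.9 - 712.3
   = 44667.6 Hz

44667.6 Hz


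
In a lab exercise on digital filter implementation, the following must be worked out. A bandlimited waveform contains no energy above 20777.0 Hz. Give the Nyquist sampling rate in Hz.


The Nyquist rate is twice the maximum frequency component.
fs_min = 2 * fmax
      = 2 * 20777.0
      = 41554.0 Hz

41554.0


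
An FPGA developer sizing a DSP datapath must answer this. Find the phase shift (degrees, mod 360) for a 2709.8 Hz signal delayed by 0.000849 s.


Phase shift from frequency and time delay:
phi = 360 * f * t_delay
    = 360 * 2709.8 * 0.000849
    = 828.22 degrees
    mod 360 = 108.22 degrees

108.22 degrees


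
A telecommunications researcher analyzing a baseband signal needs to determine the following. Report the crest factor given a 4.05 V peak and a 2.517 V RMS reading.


Crest factor is the ratio of peak to RMS:
CF = V_peak / V_rms
   = 4.05 / 2.517
   = 1.6091

1.6091


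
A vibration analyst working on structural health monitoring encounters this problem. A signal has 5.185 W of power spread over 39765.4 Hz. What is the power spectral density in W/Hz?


Power spectral density:
PSD = P / BW
    = 5.185 / 39765.4
    = 0.00013039 W/Hz

0.00013039 W/Hz


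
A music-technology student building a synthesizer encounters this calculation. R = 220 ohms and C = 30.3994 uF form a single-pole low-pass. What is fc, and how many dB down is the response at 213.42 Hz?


Step 1 — cutoff frequency:
fc = 1 / (2*pi*R*C)
C = 30.3994 uF = 3.03994e-05 F
fc = 1 / (2*pi*220*3.03994e-05)
   = 23.7976 Hz

Step 2 — magnitude at f = 213.42 Hz:
|H(f)| = 1 / sqrt(1 + (f/fc)^2)
f/fc = 213.42 / 23.7976 = 8.968131
|H| = 1 / sqrt(1 + 80.427374) = 0.1108191
|H|_dB = 20*log10(0.1108191) = -19.11 dB

fc = 23.7976 Hz; |H(213.42 Hz)| = -19.11 dB


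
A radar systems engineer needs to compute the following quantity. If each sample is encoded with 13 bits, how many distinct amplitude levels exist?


Number of quantization levels = 2^N
= 2^13
= 8192

8192


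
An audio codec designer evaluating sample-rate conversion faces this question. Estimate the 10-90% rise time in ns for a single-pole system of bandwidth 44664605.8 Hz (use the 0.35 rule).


Rise time from bandwidth relationship:
tr = 0.35 / BW
   = 0.35 / 44664605.8
   = 7.836182448e-09 s
   = 7.8362 ns

7.8362 ns


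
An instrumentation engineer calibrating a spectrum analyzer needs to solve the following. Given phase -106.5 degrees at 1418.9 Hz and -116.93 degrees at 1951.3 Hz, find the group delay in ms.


Group delay from phase difference:
tau = -d(phi)/d(omega)
d(phi) = -10.43 deg = -0.182038 rad
d(omega) = 2*pi*(1951.3 - 1418.9) = 3345.1679 rad/s
tau = -(-0.182038) / 3345.1679
    = 0.0544 ms

0.0544 ms


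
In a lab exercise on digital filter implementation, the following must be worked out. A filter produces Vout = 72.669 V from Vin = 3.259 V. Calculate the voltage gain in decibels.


Voltage gain in dB:
G = 20 * log10(Vout / Vin)
  = 20 * log10(72.669 / 3.259)
  = 20 * log10(22.297944)
  = 20 * 1.348265
  = 26.97 dB

26.97 dB


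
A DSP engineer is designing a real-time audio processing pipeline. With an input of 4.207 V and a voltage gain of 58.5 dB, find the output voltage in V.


Output voltage from dB gain:
V_out = V_in * 10^(gain_dB / 20)
      = 4.207 * 10^(58.5 / 20)
      = 4.207 * 841.395142
      = 3539.7494 V

3539.7494 V


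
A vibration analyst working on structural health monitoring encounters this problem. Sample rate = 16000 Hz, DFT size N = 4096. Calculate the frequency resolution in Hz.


DFT frequency resolution:
df = fs / N
   = 16000 / 4096
   = 3.9062 Hz

3.9062 Hz


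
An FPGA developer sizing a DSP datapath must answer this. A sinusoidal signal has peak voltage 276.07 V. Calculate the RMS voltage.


RMS voltage for a sinusoidal waveform:
V_rms = V_peak / sqrt(2)
      = 276.07 / 1.414214
      = 195.211 V

195.211 V


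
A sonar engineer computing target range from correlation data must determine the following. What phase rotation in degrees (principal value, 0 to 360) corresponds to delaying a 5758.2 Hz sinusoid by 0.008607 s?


Phase shift from frequency and time delay:
phi = 360 * f * t_delay
    = 360 * 5758.2 * 0.008607
    = 17841.9 degrees
    mod 360 = 201.9 degrees

201.9 degrees


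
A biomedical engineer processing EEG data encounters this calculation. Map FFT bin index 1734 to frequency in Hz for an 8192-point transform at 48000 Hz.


Frequency of DFT bin k:
f_k = k * fs / N
    = 1734 * 48000 / 8192
    = 83232000 / 8192
    = 10160.156 Hz

10160.156 Hz


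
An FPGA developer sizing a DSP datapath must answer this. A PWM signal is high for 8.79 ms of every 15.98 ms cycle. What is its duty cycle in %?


Duty cycle as a percentage:
DC = (t_on / T) * 100
   = (8.79 / 15.98) * 100
   = 0.550063 * 100
   = 55.01 %

55.01 %


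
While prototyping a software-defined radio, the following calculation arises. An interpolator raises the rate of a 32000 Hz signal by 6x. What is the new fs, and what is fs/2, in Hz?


Step 1 — output sample rate after interpolation by L:
fs_out = L * fs_in = 6 * 32000 = 192000 Hz

Step 2 — Nyquist frequency of the output stream:
f_Nyq = fs_out / 2 = 192000 / 2 = 96000.0 Hz

fs_out = 192000 Hz; f_Nyquist = 96000.0 Hz


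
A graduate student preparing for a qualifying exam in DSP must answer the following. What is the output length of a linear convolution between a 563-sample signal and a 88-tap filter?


Linear convolution output length:
L = N + M - 1
  = 563 + 88 - 1
  = 650 samples

650


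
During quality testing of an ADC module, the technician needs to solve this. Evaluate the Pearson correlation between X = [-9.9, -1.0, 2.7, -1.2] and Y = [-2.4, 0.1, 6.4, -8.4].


Pearson correlation coefficient (population):
r = cov(X,Y) / (std(X) * std(Y))
Mean X = -2.35, Mean Y = -1.075
Cov(X,Y) = 10.22875
Std(X) = 4.627364, Std(Y) = 5.307247
r = 0.4165

0.4165


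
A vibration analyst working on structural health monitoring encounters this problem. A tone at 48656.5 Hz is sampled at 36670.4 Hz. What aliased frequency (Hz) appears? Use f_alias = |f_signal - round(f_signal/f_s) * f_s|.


Compute the nearest integer multiple of fs to the signal:
n = round(48656.5 / 36670.4) = 1
f_alias = |48656.5 - 1 * 36670.4|
        = |48656.5 - 36670.4|
        = 11986.1 Hz

11986.1


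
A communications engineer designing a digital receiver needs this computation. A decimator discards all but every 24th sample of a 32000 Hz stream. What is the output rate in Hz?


Decimation reduces the sample rate:
fs_out = fs_in / M
       = 32000 / 24
       = 1333.3333 Hz

1333.3333 Hz


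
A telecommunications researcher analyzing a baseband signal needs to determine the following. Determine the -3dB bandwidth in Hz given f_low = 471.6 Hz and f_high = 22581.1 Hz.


Bandwidth is the difference of -3dB frequencies:
BW = f_high - f_low
   = 22581.1 - 471.6
   = 22109.5 Hz

22109.5 Hz


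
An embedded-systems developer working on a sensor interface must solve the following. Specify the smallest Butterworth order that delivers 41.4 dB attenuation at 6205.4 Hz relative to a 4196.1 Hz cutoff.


Butterworth filter order formula:
n = log10(10^(A/10) - 1) / (2 * log10(f_stop/f_pass))
10^(41.4/10) - 1 = 13802.8426
f_stop/f_pass = 6205.4 / 4196.1 = 1.4788
n = 12.1818 -> ceil = 13

13


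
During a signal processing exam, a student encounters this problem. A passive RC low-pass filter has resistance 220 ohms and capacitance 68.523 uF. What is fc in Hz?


Cutoff frequency of a first-order RC filter:
fc = 1 / (2 * pi * R * C)
C = 68.523 uF = 6.8523e-05 F
fc = 1 / (2 * pi * 220 * 6.8523e-05)
   = 1 / 0.094719395496851
   = 10.5575 Hz

10.5575 Hz


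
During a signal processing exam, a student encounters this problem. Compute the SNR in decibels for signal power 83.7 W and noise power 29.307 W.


SNR in decibels:
SNR = 10 * log10(Ps / Pn)
    = 10 * log10(83.7 / 29.307)
    = 10 * log10(2.856)
    = 10 * 0.4558
    = 4.56 dB

4.56 dB


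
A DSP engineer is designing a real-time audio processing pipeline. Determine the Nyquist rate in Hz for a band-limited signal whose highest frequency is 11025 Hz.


The Nyquist rate is twice the maximum frequency component.
fs_min = 2 * fmax
      = 2 * 11025
      = 22050 Hz

22050


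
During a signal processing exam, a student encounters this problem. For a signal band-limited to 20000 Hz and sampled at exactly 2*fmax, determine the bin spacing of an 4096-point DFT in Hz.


Step 1 — Nyquist sampling rate:
fs = 2 * fmax = 2 * 20000 = 40000 Hz

Step 2 — DFT bin spacing:
df = fs / N = 40000 / 4096 = 9.7656 Hz

9.7656 Hz


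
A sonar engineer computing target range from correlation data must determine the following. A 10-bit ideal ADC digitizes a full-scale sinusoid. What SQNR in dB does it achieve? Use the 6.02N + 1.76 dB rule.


Theoretical SNR for a full-scale sinusoid:
SNR = 6.02 * N + 1.76
    = 6.02 * 10 + 1.76
    = 60.2 + 1.76
    = 61.96 dB

61.96 dB


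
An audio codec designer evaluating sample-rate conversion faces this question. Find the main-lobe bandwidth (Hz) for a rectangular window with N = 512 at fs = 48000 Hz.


Main lobe width for a rectangular window:
Width = 2 * fs / N
      = 2 * 48000 / 512
      = 96000 / 512
      = 187.5 Hz

187.5 Hz


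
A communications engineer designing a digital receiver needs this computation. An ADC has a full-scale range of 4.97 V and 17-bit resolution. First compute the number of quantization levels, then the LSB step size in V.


Step 1 — number of quantization levels:
L = 2^N = 2^17 = 131072

Step 2 — LSB step size:
delta = Vfs / L
      = 4.97 / 131072
      = 3.792e-05 V

Levels = 131072; step size = 3.792e-05 V


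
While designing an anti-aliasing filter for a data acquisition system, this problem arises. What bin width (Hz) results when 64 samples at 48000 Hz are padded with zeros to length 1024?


Frequency resolution after zero-padding:
N_padded = 64 * 16 = 1024
df = fs / N_padded
   = 48000 / 1024
   = 46.875 Hz

46.875 Hz


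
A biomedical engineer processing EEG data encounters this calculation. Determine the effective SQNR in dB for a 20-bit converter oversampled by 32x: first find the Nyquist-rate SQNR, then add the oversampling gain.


Step 1 — baseline SQNR at Nyquist:
SQNR_base = 6.02*N + 1.76
          = 6.02*20 + 1.76
          = 122.16 dB

Step 2 — oversampling processing gain:
G = 10*log10(OSR) = 10*log10(32) = 15.05 dB

Step 3 — total:
SQNR_total = 122.16 + 15.05 = 137.21 dB

Base SQNR = 122.16 dB; oversampled SQNR = 137.21 dB


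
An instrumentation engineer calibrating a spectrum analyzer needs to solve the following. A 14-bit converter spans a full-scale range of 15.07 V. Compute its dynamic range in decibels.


Dynamic range from full-scale to LSB:
V_min = V_max / 2^bits = 15.07 / 2^14
DR = 20 * log10(V_max / V_min)
   = 20 * log10(2^14)
   = 20 * 14 * log10(2)
   = 84.29 dB

84.29 dB


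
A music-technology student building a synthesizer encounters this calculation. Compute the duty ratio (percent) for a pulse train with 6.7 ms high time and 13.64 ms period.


Duty cycle as a percentage:
DC = (t_on / T) * 100
   = (6.7 / 13.64) * 100
   = 0.491202 * 100
   = 49.12 %

49.12 %


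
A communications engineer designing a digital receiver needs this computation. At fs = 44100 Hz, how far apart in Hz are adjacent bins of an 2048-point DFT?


DFT frequency resolution:
df = fs / N
   = 44100 / 2048
   = 21.5332 Hz

21.5332 Hz


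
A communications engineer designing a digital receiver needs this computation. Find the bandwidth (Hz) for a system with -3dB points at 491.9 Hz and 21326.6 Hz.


Bandwidth is the difference of -3dB frequencies:
BW = f_high - f_low
   = 21326.6 - 491.9
   = 20834.7 Hz

20834.7 Hz


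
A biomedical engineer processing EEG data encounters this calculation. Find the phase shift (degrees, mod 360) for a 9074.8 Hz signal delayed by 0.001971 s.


Phase shift from frequency and time delay:
phi = 360 * f * t_delay
    = 360 * 9074.8 * 0.001971
    = 6439.12 degrees
    mod 360 = 319.12 degrees

319.12 degrees


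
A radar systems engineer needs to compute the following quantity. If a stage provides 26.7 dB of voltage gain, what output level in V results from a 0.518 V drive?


Output voltage from dB gain:
V_out = V_in * 10^(gain_dB / 20)
      = 0.518 * 10^(26.7 / 20)
      = 0.518 * 21.627185
      = 11.2029 V

11.2029 V


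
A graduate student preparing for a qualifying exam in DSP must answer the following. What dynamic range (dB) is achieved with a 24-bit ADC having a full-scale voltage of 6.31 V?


Dynamic range from full-scale to LSB:
V_min = V_max / 2^bits = 6.31 / 2^24
DR = 20 * log10(V_max / V_min)
   = 20 * log10(2^24)
   = 20 * 24 * log10(2)
   = 144.49 dB

144.49 dB


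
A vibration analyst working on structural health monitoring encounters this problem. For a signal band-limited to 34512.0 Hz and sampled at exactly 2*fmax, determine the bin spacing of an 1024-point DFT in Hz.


Step 1 — Nyquist sampling rate:
fs = 2 * fmax = 2 * 34512.0 = 69024.0 Hz

Step 2 — DFT bin spacing:
df = fs / N = 69024.0 / 1024 = 67.4062 Hz

67.4062 Hz


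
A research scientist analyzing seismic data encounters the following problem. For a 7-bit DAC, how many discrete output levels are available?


Number of quantization levels = 2^N
= 2^7
= 128

128


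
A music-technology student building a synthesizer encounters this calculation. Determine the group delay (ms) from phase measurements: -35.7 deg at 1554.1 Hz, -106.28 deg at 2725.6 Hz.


Group delay from phase difference:
tau = -d(phi)/d(omega)
d(phi) = -70.58 deg = -1.231853 rad
d(omega) = 2*pi*(2725.6 - 1554.1) = 7360.7516 rad/s
tau = -(-1.231853) / 7360.7516
    = 0.1674 ms

0.1674 ms


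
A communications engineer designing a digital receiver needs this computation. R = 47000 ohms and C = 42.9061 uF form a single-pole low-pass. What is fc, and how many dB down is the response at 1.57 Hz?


Step 1 — cutoff frequency:
fc = 1 / (2*pi*R*C)
C = 42.9061 uF = 4.29061e-05 F
fc = 1 / (2*pi*47000*4.29061e-05)
   = 0.0789229 Hz

Step 2 — magnitude at f = 1.57 Hz:
|H(f)| = 1 / sqrt(1 + (f/fc)^2)
f/fc = 1.57 / 0.0789229 = 19.892832
|H| = 1 / sqrt(1 + 395.724765) = 0.050206
|H|_dB = 20*log10(0.050206) = -25.98 dB

fc = 0.0789229 Hz; |H(1.57 Hz)| = -25.98 dB


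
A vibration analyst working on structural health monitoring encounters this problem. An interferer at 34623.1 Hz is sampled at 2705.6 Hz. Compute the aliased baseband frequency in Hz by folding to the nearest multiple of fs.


Compute the nearest integer multiple of fs to the signal:
n = round(34623.1 / 2705.6) = 13
f_alias = |34623.1 - 13 * 2705.6|
        = |34623.1 - 35172.8|
        = 549.7 Hz

549.7


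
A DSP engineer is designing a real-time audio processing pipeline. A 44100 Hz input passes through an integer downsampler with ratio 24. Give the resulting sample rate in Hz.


Decimation reduces the sample rate:
fs_out = fs_in / M
       = 44100 / 24
       = 1837.5 Hz

1837.5 Hz


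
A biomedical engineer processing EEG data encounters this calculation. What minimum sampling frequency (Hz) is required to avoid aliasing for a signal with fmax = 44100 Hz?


The Nyquist rate is twice the maximum frequency component.
fs_min = 2 * fmax
      = 2 * 44100
      = 88200 Hz

88200


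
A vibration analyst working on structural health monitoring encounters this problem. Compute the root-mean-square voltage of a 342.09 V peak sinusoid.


RMS voltage for a sinusoidal waveform:
V_rms = V_peak / sqrt(2)
      = 342.09 / 1.414214
      = 241.894 V

241.894 V


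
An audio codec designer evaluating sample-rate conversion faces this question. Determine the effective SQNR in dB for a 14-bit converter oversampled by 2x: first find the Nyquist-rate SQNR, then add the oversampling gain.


Step 1 — baseline SQNR at Nyquist:
SQNR_base = 6.02*N + 1.76
          = 6.02*14 + 1.76
          = 86.04 dB

Step 2 — oversampling processing gain:
G = 10*log10(OSR) = 10*log10(2) = 3.01 dB

Step 3 — total:
SQNR_total = 86.04 + 3.01 = 89.05 dB

Base SQNR = 86.04 dB; oversampled SQNR = 89.05 dB


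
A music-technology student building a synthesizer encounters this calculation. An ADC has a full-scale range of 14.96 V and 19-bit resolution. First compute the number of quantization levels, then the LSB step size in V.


Step 1 — number of quantization levels:
L = 2^N = 2^19 = 524288

Step 2 — LSB step size:
delta = Vfs / L
      = 14.96 / 524288
      = 2.853e-05 V

Levels = 524288; step size = 2.853e-05 V


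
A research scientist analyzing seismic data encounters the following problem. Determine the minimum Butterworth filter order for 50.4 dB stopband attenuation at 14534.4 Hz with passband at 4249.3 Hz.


Butterworth filter order formula:
n = log10(10^(A/10) - 1) / (2 * log10(f_stop/f_pass))
10^(50.4/10) - 1 = 109646.8196
f_stop/f_pass = 14534.4 / 4249.3 = 3.4204
n = 4.7184 -> ceil = 5

5


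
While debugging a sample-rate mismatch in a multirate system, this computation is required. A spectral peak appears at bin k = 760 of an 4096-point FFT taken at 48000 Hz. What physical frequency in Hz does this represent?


Frequency of DFT bin k:
f_k = k * fs / N
    = 760 * 48000 / 4096
    = 36480000 / 4096
    = 8906.25 Hz

8906.25 Hz


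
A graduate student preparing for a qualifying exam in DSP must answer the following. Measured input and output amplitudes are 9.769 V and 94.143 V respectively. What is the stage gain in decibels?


Voltage gain in dB:
G = 20 * log10(Vout / Vin)
  = 20 * log10(94.143 / 9.769)
  = 20 * log10(9.636913)
  = 20 * 0.983938
  = 19.68 dB

19.68 dB


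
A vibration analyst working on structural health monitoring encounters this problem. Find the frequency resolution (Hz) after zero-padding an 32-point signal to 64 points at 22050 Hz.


Frequency resolution after zero-padding:
N_padded = 32 * 2 = 64
df = fs / N_padded
   = 22050 / 64
   = 344.5312 Hz

344.5312 Hz


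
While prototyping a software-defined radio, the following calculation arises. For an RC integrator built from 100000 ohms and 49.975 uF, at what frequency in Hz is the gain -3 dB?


Cutoff frequency of a first-order RC filter:
fc = 1 / (2 * pi * R * C)
C = 49.975 uF = 4.9975e-05 F
fc = 1 / (2 * pi * 100000 * 4.9975e-05)
   = 1 / 31.40021857263
   = 0.031847 Hz

0.031847 Hz


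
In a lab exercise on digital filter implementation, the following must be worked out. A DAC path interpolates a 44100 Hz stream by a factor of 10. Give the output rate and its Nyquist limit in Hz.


Step 1 — output sample rate after interpolation by L:
fs_out = L * fs_in = 10 * 44100 = 441000 Hz

Step 2 — Nyquist frequency of the output stream:
f_Nyq = fs_out / 2 = 441000 / 2 = 220500.0 Hz

fs_out = 441000 Hz; f_Nyquist = 220500.0 Hz


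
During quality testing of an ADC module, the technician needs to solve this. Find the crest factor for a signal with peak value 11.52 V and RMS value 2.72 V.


Crest factor is the ratio of peak to RMS:
CF = V_peak / V_rms
   = 11.52 / 2.72
   = 4.2353

4.2353


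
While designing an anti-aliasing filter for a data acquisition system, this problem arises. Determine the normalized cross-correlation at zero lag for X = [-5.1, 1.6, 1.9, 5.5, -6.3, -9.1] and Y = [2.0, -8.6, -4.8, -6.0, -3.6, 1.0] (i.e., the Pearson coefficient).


Pearson correlation coefficient (population):
r = cov(X,Y) / (std(X) * std(Y))
Mean X = -1.9167, Mean Y = -3.3333
Cov(X,Y) = -15.138889
Std(X) = 5.21038, Std(Y) = 3.748185
r = -0.7752

-0.7752


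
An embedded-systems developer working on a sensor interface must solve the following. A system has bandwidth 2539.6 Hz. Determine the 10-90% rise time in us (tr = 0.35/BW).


Rise time from bandwidth relationship:
tr = 0.35 / BW
   = 0.35 / 2539.6
   = 0.0001378169791 s
   = 137.817 us

137.817 us


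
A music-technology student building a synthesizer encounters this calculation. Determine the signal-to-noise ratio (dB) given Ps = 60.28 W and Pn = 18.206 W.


SNR in decibels:
SNR = 10 * log10(Ps / Pn)
    = 10 * log10(60.28 / 18.206)
    = 10 * log10(3.311)
    = 10 * 0.52
    = 5.2 dB

5.2 dB


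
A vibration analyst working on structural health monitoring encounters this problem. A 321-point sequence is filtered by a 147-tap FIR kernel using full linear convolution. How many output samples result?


Linear convolution output length:
L = N + M - 1
  = 321 + 147 - 1
  = 467 samples

467


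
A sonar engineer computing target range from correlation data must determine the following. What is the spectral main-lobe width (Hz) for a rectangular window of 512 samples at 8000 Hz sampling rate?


Main lobe width for a rectangular window:
Width = 2 * fs / N
      = 2 * 8000 / 512
      = 16000 / 512
      = 31.25 Hz

31.25 Hz


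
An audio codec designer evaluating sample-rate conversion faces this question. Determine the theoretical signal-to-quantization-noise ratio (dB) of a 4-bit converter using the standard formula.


Theoretical SNR for a full-scale sinusoid:
SNR = 6.02 * N + 1.76
    = 6.02 * 4 + 1.76
    = 24.08 + 1.76
    = 25.84 dB

25.84 dB


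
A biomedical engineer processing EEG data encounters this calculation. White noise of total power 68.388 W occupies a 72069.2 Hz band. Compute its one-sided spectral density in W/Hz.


Power spectral density:
PSD = P / BW
    = 68.388 / 72069.2
    = 0.00094892 W/Hz

0.00094892 W/Hz


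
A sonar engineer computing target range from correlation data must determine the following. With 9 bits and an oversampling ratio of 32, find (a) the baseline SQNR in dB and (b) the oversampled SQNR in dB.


Step 1 — baseline SQNR at Nyquist:
SQNR_base = 6.02*N + 1.76
          = 6.02*9 + 1.76
          = 55.94 dB

Step 2 — oversampling processing gain:
G = 10*log10(OSR) = 10*log10(32) = 15.05 dB

Step 3 — total:
SQNR_total = 55.94 + 15.05 = 70.99 dB

Base SQNR = 55.94 dB; oversampled SQNR = 70.99 dB


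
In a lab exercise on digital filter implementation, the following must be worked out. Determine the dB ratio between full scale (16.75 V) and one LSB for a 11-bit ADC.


Dynamic range from full-scale to LSB:
V_min = V_max / 2^bits = 16.75 / 2^11
DR = 20 * log10(V_max / V_min)
   = 20 * log10(2^11)
   = 20 * 11 * log10(2)
   = 66.23 dB

66.23 dB


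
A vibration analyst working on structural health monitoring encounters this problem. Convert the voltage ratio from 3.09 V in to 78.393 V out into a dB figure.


Voltage gain in dB:
G = 20 * log10(Vout / Vin)
  = 20 * log10(78.393 / 3.09)
  = 20 * log10(25.369903)
  = 20 * 1.404319
  = 28.09 dB

28.09 dB


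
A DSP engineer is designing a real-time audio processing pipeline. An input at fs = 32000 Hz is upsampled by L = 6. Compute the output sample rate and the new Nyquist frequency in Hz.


Step 1 — output sample rate after interpolation by L:
fs_out = L * fs_in = 6 * 32000 = 192000 Hz

Step 2 — Nyquist frequency of the output stream:
f_Nyq = fs_out / 2 = 192000 / 2 = 96000.0 Hz

fs_out = 192000 Hz; f_Nyquist = 96000.0 Hz
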